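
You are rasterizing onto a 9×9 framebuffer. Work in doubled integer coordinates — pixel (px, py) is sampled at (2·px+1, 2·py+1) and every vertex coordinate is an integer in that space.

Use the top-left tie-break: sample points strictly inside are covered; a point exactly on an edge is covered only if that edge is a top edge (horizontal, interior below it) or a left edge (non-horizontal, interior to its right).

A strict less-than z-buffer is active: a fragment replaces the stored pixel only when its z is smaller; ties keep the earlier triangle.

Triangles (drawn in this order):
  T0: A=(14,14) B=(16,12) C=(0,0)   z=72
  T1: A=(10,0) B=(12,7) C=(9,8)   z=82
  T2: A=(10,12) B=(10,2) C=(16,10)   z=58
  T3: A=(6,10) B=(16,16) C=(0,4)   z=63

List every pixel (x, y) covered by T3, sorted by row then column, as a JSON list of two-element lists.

T0:
  2·area = 56  (B↔C swapped to make it positive)
  edge (14, 14)→(0, 0): d=(-14,-14) top-left  bias=+0
  edge (0, 0)→(16, 12): d=(16,12) right/bottom  bias=-1
  edge (16, 12)→(14, 14): d=(-2,2) right/bottom  bias=-1
    (0,0)@(1, 1): e=[0,4,52] → #  [on edge]
    (1,0)@(3, 1): e=[28,-20,48] → ·
    (0,1)@(1, 3): e=[-28,36,48] → ·
    (1,1)@(3, 3): e=[0,12,44] → #  [on edge]
    (2,1)@(5, 3): e=[28,-12,40] → ·
    (1,2)@(3, 5): e=[-28,44,40] → ·
    (2,2)@(5, 5): e=[0,20,36] → #  [on edge]
    (3,2)@(7, 5): e=[28,-4,32] → ·
    (2,3)@(5, 7): e=[-28,52,32] → ·
    (3,3)@(7, 7): e=[0,28,28] → #  [on edge]
    (4,3)@(9, 7): e=[28,4,24] → #
    (5,3)@(11, 7): e=[56,-20,20] → ·
    (4,4)@(9, 9): e=[0,36,20] → #  [on edge]
    (5,5)@(11, 11): e=[0,44,12] → #  [on edge]
    (8,5)@(17, 11): e=[84,-28,0] → ·  [on edge]
    (6,6)@(13, 13): e=[0,52,4] → #  [on edge]
    (7,6)@(15, 13): e=[28,28,0] → ·  [on edge]
    (6,7)@(13, 15): e=[-28,84,0] → ·  [on edge]
    (7,7)@(15, 15): e=[0,60,-4] → ·  [on edge]
    (5,8)@(11, 17): e=[-84,140,0] → ·  [on edge]
    (8,8)@(17, 17): e=[0,68,-12] → ·  [on edge]
  covered (10 px):
    # · · · · · · · ·
    · # · · · · · · ·
    · · # · · · · · ·
    · · · # # · · · ·
    · · · · # # · · ·
    · · · · · # # · ·
    · · · · · · # · ·
    · · · · · · · · ·
    · · · · · · · · ·
T1:
  2·area = 23
  edge (10, 0)→(12, 7): d=(2,7) right/bottom  bias=-1
  edge (12, 7)→(9, 8): d=(-3,1) right/bottom  bias=-1
  edge (9, 8)→(10, 0): d=(1,-8) top-left  bias=+0
    (5,2)@(11, 5): e=[3,7,13] → #
    (6,2)@(13, 5): e=[-11,5,29] → ·
    (5,3)@(11, 7): e=[7,1,15] → #
    (6,3)@(13, 7): e=[-7,-1,31] → ·
    (5,4)@(11, 9): e=[11,-5,17] → ·
  covered (2 px):
    · · · · · · · · ·
    · · · · · · · · ·
    · · · · · # · · ·
    · · · · · # · · ·
    · · · · · · · · ·
    · · · · · · · · ·
    · · · · · · · · ·
    · · · · · · · · ·
    · · · · · · · · ·
T2:
  2·area = 60
  edge (10, 12)→(10, 2): d=(0,-10) top-left  bias=+0
  edge (10, 2)→(16, 10): d=(6,8) right/bottom  bias=-1
  edge (16, 10)→(10, 12): d=(-6,2) right/bottom  bias=-1
    (5,2)@(11, 5): e=[10,10,40] → #
    (6,2)@(13, 5): e=[30,-6,36] → ·
    (5,3)@(11, 7): e=[10,22,28] → #
    (6,3)@(13, 7): e=[30,6,24] → #
    (7,3)@(15, 7): e=[50,-10,20] → ·
    (5,4)@(11, 9): e=[10,34,16] → #
    (7,4)@(15, 9): e=[50,2,8] → #
    (8,4)@(17, 9): e=[70,-14,4] → ·
    (5,5)@(11, 11): e=[10,46,4] → #
    (6,5)@(13, 11): e=[30,30,0] → ·  [on edge]
    (7,5)@(15, 11): e=[50,14,-4] → ·
    (3,6)@(7, 13): e=[-30,90,0] → ·  [on edge]
    (0,7)@(1, 15): e=[-90,150,0] → ·  [on edge]
  covered (7 px):
    · · · · · · · · ·
    · · · · · · · · ·
    · · · · · # · · ·
    · · · · · # # · ·
    · · · · · # # # ·
    · · · · · # · · ·
    · · · · · · · · ·
    · · · · · · · · ·
    · · · · · · · · ·
T3:
  2·area = 24  (B↔C swapped to make it positive)
  edge (6, 10)→(0, 4): d=(-6,-6) top-left  bias=+0
  edge (0, 4)→(16, 16): d=(16,12) right/bottom  bias=-1
  edge (16, 16)→(6, 10): d=(-10,-6) top-left  bias=+0
    (0,2)@(1, 5): e=[0,4,20] → #  [on edge]
    (1,2)@(3, 5): e=[12,-20,32] → ·
    (0,3)@(1, 7): e=[-12,36,0] → ·  [on edge]
    (1,3)@(3, 7): e=[0,12,12] → #  [on edge]
    (2,3)@(5, 7): e=[12,-12,24] → ·
    (1,4)@(3, 9): e=[-12,44,-8] → ·
    (2,4)@(5, 9): e=[0,20,4] → #  [on edge]
    (3,4)@(7, 9): e=[12,-4,16] → ·
    (2,5)@(5, 11): e=[-12,52,-16] → ·
    (3,5)@(7, 11): e=[0,28,-4] → ·  [on edge]
    (4,5)@(9, 11): e=[12,4,8] → #
    (5,5)@(11, 11): e=[24,-20,20] → ·
    (4,6)@(9, 13): e=[0,36,-12] → ·  [on edge]
    (5,6)@(11, 13): e=[12,12,0] → #  [on edge]
    (5,7)@(11, 15): e=[0,44,-20] → ·  [on edge]
    (6,8)@(13, 17): e=[0,52,-28] → ·  [on edge]
  covered (5 px):
    · · · · · · · · ·
    · · · · · · · · ·
    # · · · · · · · ·
    · # · · · · · · ·
    · · # · · · · · ·
    · · · · # · · · ·
    · · · · · # · · ·
    · · · · · · · · ·
    · · · · · · · · ·

Answer: [[0,2],[1,3],[2,4],[4,5],[5,6]]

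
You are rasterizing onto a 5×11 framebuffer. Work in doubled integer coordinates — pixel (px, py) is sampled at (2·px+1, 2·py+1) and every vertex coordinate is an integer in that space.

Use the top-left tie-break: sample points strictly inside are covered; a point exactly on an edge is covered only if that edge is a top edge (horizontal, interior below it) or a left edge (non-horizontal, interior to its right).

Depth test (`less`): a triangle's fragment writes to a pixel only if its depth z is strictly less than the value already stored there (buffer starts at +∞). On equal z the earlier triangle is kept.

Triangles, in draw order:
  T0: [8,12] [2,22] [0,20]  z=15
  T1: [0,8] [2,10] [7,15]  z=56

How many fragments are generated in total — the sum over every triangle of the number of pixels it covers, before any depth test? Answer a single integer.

T0:
  2·area = 32
  edge (8, 12)→(2, 22): d=(-6,10) right/bottom  bias=-1
  edge (2, 22)→(0, 20): d=(-2,-2) top-left  bias=+0
  edge (0, 20)→(8, 12): d=(8,-8) top-left  bias=+0
    (4,5)@(9, 11): e=[-4,36,0] → ·  [on edge]
    (3,6)@(7, 13): e=[4,28,0] → █  [on edge]
    (4,6)@(9, 13): e=[-16,32,16] → ·
    (2,7)@(5, 15): e=[12,20,0] → █  [on edge]
    (3,7)@(7, 15): e=[-8,24,16] → ·
    (1,8)@(3, 17): e=[20,12,0] → █  [on edge]
    (2,8)@(5, 17): e=[0,16,16] → ·  [on edge]
    (0,9)@(1, 19): e=[28,4,0] → █  [on edge]
    (2,9)@(5, 19): e=[-12,12,32] → ·
    (0,10)@(1, 21): e=[16,0,16] → █  [on edge]
    (1,10)@(3, 21): e=[-4,4,32] → ·
  covered (6 px):
    · · · · ·
    · · · · ·
    · · · · ·
    · · · · ·
    · · · · ·
    · · · · ·
    · · · █ ·
    · · █ · ·
    · █ · · ·
    █ █ · · ·
    █ · · · ·
T1:
  degenerate (2·area = 0) — covers nothing

Final: 6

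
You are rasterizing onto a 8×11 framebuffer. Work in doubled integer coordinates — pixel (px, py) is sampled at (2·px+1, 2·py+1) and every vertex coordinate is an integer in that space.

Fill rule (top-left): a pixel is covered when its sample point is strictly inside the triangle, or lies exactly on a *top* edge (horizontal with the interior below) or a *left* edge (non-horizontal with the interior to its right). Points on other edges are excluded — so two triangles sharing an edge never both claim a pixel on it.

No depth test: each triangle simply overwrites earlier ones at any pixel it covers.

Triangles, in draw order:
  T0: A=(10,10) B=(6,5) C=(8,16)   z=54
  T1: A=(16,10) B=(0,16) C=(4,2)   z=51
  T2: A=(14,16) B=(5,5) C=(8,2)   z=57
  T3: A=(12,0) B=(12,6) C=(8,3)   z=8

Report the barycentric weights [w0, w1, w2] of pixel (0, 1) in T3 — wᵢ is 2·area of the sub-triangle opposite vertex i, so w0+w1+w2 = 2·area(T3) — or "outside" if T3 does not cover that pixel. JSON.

T0:
  2·area = 34  (B↔C swapped to make it positive)
  edge (10, 10)→(8, 16): d=(-2,6) right/bottom  bias=-1
  edge (8, 16)→(6, 5): d=(-2,-11) top-left  bias=+0
  edge (6, 5)→(10, 10): d=(4,5) right/bottom  bias=-1
    (6,0)@(13, 1): e=[0,85,-51] → .  [on edge]
    (3,3)@(7, 7): e=[24,7,3] → X
    (4,3)@(9, 7): e=[12,29,-7] → .
    (5,3)@(11, 7): e=[0,51,-17] → .  [on edge]
    (3,4)@(7, 9): e=[20,3,11] → X
    (4,4)@(9, 9): e=[8,25,1] → X
    (5,4)@(11, 9): e=[-4,47,-9] → .
    (3,5)@(7, 11): e=[16,-1,19] → .
    (4,5)@(9, 11): e=[4,21,9] → X
    (5,5)@(11, 11): e=[-8,43,-1] → .
    (4,6)@(9, 13): e=[0,17,17] → .  [on edge]
    (3,9)@(7, 19): e=[0,-17,51] → .  [on edge]
  covered (4 px):
    . . . . . . . .
    . . . . . . . .
    . . . . . . . .
    . . . X . . . .
    . . . X X . . .
    . . . . X . . .
    . . . . . . . .
    . . . . . . . .
    . . . . . . . .
    . . . . . . . .
    . . . . . . . .
T1:
  2·area = 200
  edge (16, 10)→(0, 16): d=(-16,6) right/bottom  bias=-1
  edge (0, 16)→(4, 2): d=(4,-14) top-left  bias=+0
  edge (4, 2)→(16, 10): d=(12,8) right/bottom  bias=-1
    (2,1)@(5, 3): e=[178,18,4] → X
    (3,1)@(7, 3): e=[166,46,-12] → .
    (2,2)@(5, 5): e=[146,26,28] → X
    (3,2)@(7, 5): e=[134,54,12] → X
    (4,2)@(9, 5): e=[122,82,-4] → .
    (1,3)@(3, 7): e=[126,6,68] → X
    (4,3)@(9, 7): e=[90,90,20] → X
    (5,3)@(11, 7): e=[78,118,4] → X
    (6,3)@(13, 7): e=[66,146,-12] → .
    (1,4)@(3, 9): e=[94,14,92] → X
    (6,4)@(13, 9): e=[34,154,12] → X
    (7,4)@(15, 9): e=[22,182,-4] → .
  covered (25 px):
    . . . . . . . .
    . . X . . . . .
    . . X X . . . .
    . X X X X X . .
    . X X X X X X .
    . X X X X X X .
    X X X X . . . .
    X . . . . . . .
    . . . . . . . .
    . . . . . . . .
    . . . . . . . .
T2:
  2·area = 60
  edge (14, 16)→(5, 5): d=(-9,-11) top-left  bias=+0
  edge (5, 5)→(8, 2): d=(3,-3) top-left  bias=+0
  edge (8, 2)→(14, 16): d=(6,14) right/bottom  bias=-1
    (4,0)@(9, 1): e=[80,0,-20] → .  [on edge]
    (3,1)@(7, 3): e=[40,0,20] → X  [on edge]
    (4,1)@(9, 3): e=[62,6,-8] → .
    (2,2)@(5, 5): e=[0,0,60] → X  [on edge]
    (4,2)@(9, 5): e=[44,12,4] → X
    (5,2)@(11, 5): e=[66,18,-24] → .
    (1,3)@(3, 7): e=[-40,0,100] → .  [on edge]
    (2,3)@(5, 7): e=[-18,6,72] → .
    (3,3)@(7, 7): e=[4,12,44] → X
    (5,3)@(11, 7): e=[48,24,-12] → .
    (0,4)@(1, 9): e=[-80,0,140] → .  [on edge]
    (3,4)@(7, 9): e=[-14,18,56] → .
    (5,4)@(11, 9): e=[30,30,0] → .  [on edge]
  covered (8 px):
    . . . . . . . .
    . . . X . . . .
    . . X X X . . .
    . . . X X . . .
    . . . . X . . .
    . . . . . X . .
    . . . . . . . .
    . . . . . . . .
    . . . . . . . .
    . . . . . . . .
    . . . . . . . .
T3:
  2·area = 24
  edge (12, 0)→(12, 6): d=(0,6) right/bottom  bias=-1
  edge (12, 6)→(8, 3): d=(-4,-3) top-left  bias=+0
  edge (8, 3)→(12, 0): d=(4,-3) top-left  bias=+0
    (5,0)@(11, 1): e=[6,17,1] → X
    (6,0)@(13, 1): e=[-6,23,7] → .
    (4,1)@(9, 3): e=[18,3,3] → X
    (6,1)@(13, 3): e=[-6,15,15] → .
    (4,2)@(9, 5): e=[18,-5,11] → .
    (5,2)@(11, 5): e=[6,1,17] → X
    (6,2)@(13, 5): e=[-6,7,23] → .
    (5,3)@(11, 7): e=[6,-7,25] → .
  covered (4 px):
    . . . . . X . .
    . . . . X X . .
    . . . . . X . .
    . . . . . . . .
    . . . . . . . .
    . . . . . . . .
    . . . . . . . .
    . . . . . . . .
    . . . . . . . .
    . . . . . . . .
    . . . . . . . .

Result: "outside"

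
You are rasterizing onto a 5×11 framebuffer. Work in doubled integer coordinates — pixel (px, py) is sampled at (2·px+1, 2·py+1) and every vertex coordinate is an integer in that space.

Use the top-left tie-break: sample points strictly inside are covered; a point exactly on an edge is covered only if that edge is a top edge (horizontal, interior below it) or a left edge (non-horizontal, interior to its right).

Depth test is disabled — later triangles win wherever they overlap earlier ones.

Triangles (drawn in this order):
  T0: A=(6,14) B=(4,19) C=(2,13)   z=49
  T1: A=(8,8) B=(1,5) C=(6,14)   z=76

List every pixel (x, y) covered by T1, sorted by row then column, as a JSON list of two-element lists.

T0:
  2·area = 22
  edge (6, 14)→(4, 19): d=(-2,5) right/bottom  bias=-1
  edge (4, 19)→(2, 13): d=(-2,-6) top-left  bias=+0
  edge (2, 13)→(6, 14): d=(4,1) right/bottom  bias=-1
    (1,7)@(3, 15): e=[13,2,7] → #
    (2,7)@(5, 15): e=[3,14,5] → #
    (3,7)@(7, 15): e=[-7,26,3] → ·
    (1,8)@(3, 17): e=[9,-2,15] → ·
    (2,8)@(5, 17): e=[-1,10,13] → ·
  covered (2 px):
    · · · · ·
    · · · · ·
    · · · · ·
    · · · · ·
    · · · · ·
    · · · · ·
    · · · · ·
    · # # · ·
    · · · · ·
    · · · · ·
    · · · · ·
T1:
  2·area = 48  (B↔C swapped to make it positive)
  edge (8, 8)→(6, 14): d=(-2,6) right/bottom  bias=-1
  edge (6, 14)→(1, 5): d=(-5,-9) top-left  bias=+0
  edge (1, 5)→(8, 8): d=(7,3) right/bottom  bias=-1
    (0,2)@(1, 5): e=[48,0,0] → ·  [on edge]
    (4,2)@(9, 5): e=[0,72,-24] → ·  [on edge]
    (1,3)@(3, 7): e=[32,8,8] → #
    (2,3)@(5, 7): e=[20,26,2] → #
    (3,3)@(7, 7): e=[8,44,-4] → ·
    (1,4)@(3, 9): e=[28,-2,22] → ·
    (2,4)@(5, 9): e=[16,16,16] → #
    (3,4)@(7, 9): e=[4,34,10] → #
    (4,4)@(9, 9): e=[-8,52,4] → ·
    (2,5)@(5, 11): e=[12,6,30] → #
    (3,5)@(7, 11): e=[0,24,24] → ·  [on edge]
    (2,6)@(5, 13): e=[8,-4,44] → ·
    (2,8)@(5, 17): e=[0,-24,72] → ·  [on edge]
  covered (5 px):
    · · · · ·
    · · · · ·
    · · · · ·
    · # # · ·
    · · # # ·
    · · # · ·
    · · · · ·
    · · · · ·
    · · · · ·
    · · · · ·
    · · · · ·

Final: [[1,3],[2,3],[2,4],[3,4],[2,5]]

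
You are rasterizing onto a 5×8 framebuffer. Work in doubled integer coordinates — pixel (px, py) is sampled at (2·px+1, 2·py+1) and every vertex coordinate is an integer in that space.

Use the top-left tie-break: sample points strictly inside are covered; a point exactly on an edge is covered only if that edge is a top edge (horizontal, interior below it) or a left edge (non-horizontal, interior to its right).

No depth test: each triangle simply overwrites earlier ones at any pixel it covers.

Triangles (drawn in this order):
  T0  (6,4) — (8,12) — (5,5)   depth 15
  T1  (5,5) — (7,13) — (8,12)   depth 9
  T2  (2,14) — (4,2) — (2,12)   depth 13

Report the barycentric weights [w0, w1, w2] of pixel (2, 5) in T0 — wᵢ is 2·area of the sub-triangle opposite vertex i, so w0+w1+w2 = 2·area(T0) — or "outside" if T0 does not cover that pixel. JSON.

T0:
  2·area = 10
  edge (6, 4)→(8, 12): d=(2,8) right/bottom  bias=-1
  edge (8, 12)→(5, 5): d=(-3,-7) top-left  bias=+0
  edge (5, 5)→(6, 4): d=(1,-1) top-left  bias=+0
    (4,0)@(9, 1): e=[-30,40,0] → ·  [on edge]
    (3,1)@(7, 3): e=[-10,20,0] → ·  [on edge]
    (2,2)@(5, 5): e=[10,0,0] → █  [on edge]
    (3,2)@(7, 5): e=[-6,14,2] → ·
    (1,3)@(3, 7): e=[30,-20,0] → ·  [on edge]
    (2,3)@(5, 7): e=[14,-6,2] → ·
    (0,4)@(1, 9): e=[50,-40,0] → ·  [on edge]
    (3,4)@(7, 9): e=[2,2,6] → █
    (4,4)@(9, 9): e=[-14,16,8] → ·
    (3,5)@(7, 11): e=[6,-4,8] → ·
  covered (2 px):
    · · · · ·
    · · · · ·
    · · █ · ·
    · · · · ·
    · · · █ ·
    · · · · ·
    · · · · ·
    · · · · ·
T1:
  2·area = 10  (B↔C swapped to make it positive)
  edge (5, 5)→(8, 12): d=(3,7) right/bottom  bias=-1
  edge (8, 12)→(7, 13): d=(-1,1) right/bottom  bias=-1
  edge (7, 13)→(5, 5): d=(-2,-8) top-left  bias=+0
    (2,2)@(5, 5): e=[0,10,0] → ·  [on edge]
    (3,5)@(7, 11): e=[4,2,4] → █
    (4,5)@(9, 11): e=[-10,0,20] → ·  [on edge]
    (3,6)@(7, 13): e=[10,0,0] → ·  [on edge]
    (2,7)@(5, 15): e=[30,0,-20] → ·  [on edge]
  covered (1 px):
    · · · · ·
    · · · · ·
    · · · · ·
    · · · · ·
    · · · · ·
    · · · █ ·
    · · · · ·
    · · · · ·
T2:
  2·area = 4  (B↔C swapped to make it positive)
  edge (2, 14)→(2, 12): d=(0,-2) top-left  bias=+0
  edge (2, 12)→(4, 2): d=(2,-10) top-left  bias=+0
  edge (4, 2)→(2, 14): d=(-2,12) right/bottom  bias=-1
    (1,3)@(3, 7): e=[2,0,2] → █  [on edge]
    (2,3)@(5, 7): e=[6,20,-22] → ·
    (1,4)@(3, 9): e=[2,4,-2] → ·
  covered (1 px):
    · · · · ·
    · · · · ·
    · · · · ·
    · █ · · ·
    · · · · ·
    · · · · ·
    · · · · ·
    · · · · ·

Answer: "outside"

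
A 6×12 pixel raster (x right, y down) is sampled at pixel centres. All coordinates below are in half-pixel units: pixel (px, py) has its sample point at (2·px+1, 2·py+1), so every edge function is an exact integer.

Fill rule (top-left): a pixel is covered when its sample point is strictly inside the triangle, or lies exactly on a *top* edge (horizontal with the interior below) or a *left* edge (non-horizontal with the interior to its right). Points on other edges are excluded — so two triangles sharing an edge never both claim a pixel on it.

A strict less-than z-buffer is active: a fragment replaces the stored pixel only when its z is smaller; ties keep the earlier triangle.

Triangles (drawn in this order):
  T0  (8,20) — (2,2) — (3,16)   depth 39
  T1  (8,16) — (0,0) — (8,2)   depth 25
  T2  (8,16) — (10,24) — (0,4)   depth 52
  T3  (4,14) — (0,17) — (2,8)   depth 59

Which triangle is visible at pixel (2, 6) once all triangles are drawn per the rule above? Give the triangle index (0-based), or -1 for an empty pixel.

T0:
  2·area = 66  (B↔C swapped to make it positive)
  edge (8, 20)→(3, 16): d=(-5,-4) top-left  bias=+0
  edge (3, 16)→(2, 2): d=(-1,-14) top-left  bias=+0
  edge (2, 2)→(8, 20): d=(6,18) right/bottom  bias=-1
    (1,2)@(3, 5): e=[55,11,0] → ·  [on edge]
    (1,3)@(3, 7): e=[45,9,12] → #
    (2,3)@(5, 7): e=[53,37,-24] → ·
    (1,4)@(3, 9): e=[35,7,24] → #
    (2,4)@(5, 9): e=[43,35,-12] → ·
    (1,5)@(3, 11): e=[25,5,36] → #
    (2,5)@(5, 11): e=[33,33,0] → ·  [on edge]
    (1,6)@(3, 13): e=[15,3,48] → #
    (2,6)@(5, 13): e=[23,31,12] → #
    (3,6)@(7, 13): e=[31,59,-24] → ·
    (1,7)@(3, 15): e=[5,1,60] → #
    (3,7)@(7, 15): e=[21,57,-12] → ·
    (3,8)@(7, 17): e=[11,55,0] → ·  [on edge]
    (4,11)@(9, 23): e=[-11,77,0] → ·  [on edge]
  covered (9 px):
    · · · · · ·
    · · · · · ·
    · · · · · ·
    · # · · · ·
    · # · · · ·
    · # · · · ·
    · # # · · ·
    · # # · · ·
    · · # · · ·
    · · · # · ·
    · · · · · ·
    · · · · · ·
T1:
  2·area = 112
  edge (8, 16)→(0, 0): d=(-8,-16) top-left  bias=+0
  edge (0, 0)→(8, 2): d=(8,2) right/bottom  bias=-1
  edge (8, 2)→(8, 16): d=(0,14) right/bottom  bias=-1
    (0,0)@(1, 1): e=[8,6,98] → #
    (1,0)@(3, 1): e=[40,2,70] → #
    (2,0)@(5, 1): e=[72,-2,42] → ·
    (0,1)@(1, 3): e=[-8,22,98] → ·
    (1,1)@(3, 3): e=[24,18,70] → #
    (2,1)@(5, 3): e=[56,14,42] → #
    (3,1)@(7, 3): e=[88,10,14] → #
    (4,1)@(9, 3): e=[120,6,-14] → ·
    (1,2)@(3, 5): e=[8,34,70] → #
    (4,2)@(9, 5): e=[104,22,-14] → ·
    (1,3)@(3, 7): e=[-8,50,70] → ·
    (2,3)@(5, 7): e=[24,46,42] → #
  covered (14 px):
    # # · · · ·
    · # # # · ·
    · # # # · ·
    · · # # · ·
    · · # # · ·
    · · · # · ·
    · · · # · ·
    · · · · · ·
    · · · · · ·
    · · · · · ·
    · · · · · ·
    · · · · · ·
T2:
  2·area = 40
  edge (8, 16)→(10, 24): d=(2,8) right/bottom  bias=-1
  edge (10, 24)→(0, 4): d=(-10,-20) top-left  bias=+0
  edge (0, 4)→(8, 16): d=(8,12) right/bottom  bias=-1
    (1,4)@(3, 9): e=[26,10,4] → #
    (2,4)@(5, 9): e=[10,50,-20] → ·
    (1,5)@(3, 11): e=[30,-10,20] → ·
    (2,6)@(5, 13): e=[18,10,12] → #
    (3,6)@(7, 13): e=[2,50,-12] → ·
    (2,7)@(5, 15): e=[22,-10,28] → ·
    (3,7)@(7, 15): e=[6,30,4] → #
    (4,7)@(9, 15): e=[-10,70,-20] → ·
    (3,8)@(7, 17): e=[10,10,20] → #
    (4,8)@(9, 17): e=[-6,50,-4] → ·
    (3,9)@(7, 19): e=[14,-10,36] → ·
    (4,10)@(9, 21): e=[2,10,28] → #
  covered (5 px):
    · · · · · ·
    · · · · · ·
    · · · · · ·
    · · · · · ·
    · # · · · ·
    · · · · · ·
    · · # · · ·
    · · · # · ·
    · · · # · ·
    · · · · · ·
    · · · · # ·
    · · · · · ·
T3:
  2·area = 30
  edge (4, 14)→(0, 17): d=(-4,3) right/bottom  bias=-1
  edge (0, 17)→(2, 8): d=(2,-9) top-left  bias=+0
  edge (2, 8)→(4, 14): d=(2,6) right/bottom  bias=-1
    (0,2)@(1, 5): e=[45,-15,0] → ·  [on edge]
    (1,5)@(3, 11): e=[15,15,0] → ·  [on edge]
    (0,6)@(1, 13): e=[13,1,16] → #
    (1,6)@(3, 13): e=[7,19,4] → #
    (2,6)@(5, 13): e=[1,37,-8] → ·
    (0,7)@(1, 15): e=[5,5,20] → #
    (1,7)@(3, 15): e=[-1,23,8] → ·
    (0,8)@(1, 17): e=[-3,9,24] → ·
    (2,8)@(5, 17): e=[-15,45,0] → ·  [on edge]
    (3,11)@(7, 23): e=[-45,75,0] → ·  [on edge]
  covered (3 px):
    · · · · · ·
    · · · · · ·
    · · · · · ·
    · · · · · ·
    · · · · · ·
    · · · · · ·
    # # · · · ·
    # · · · · ·
    · · · · · ·
    · · · · · ·
    · · · · · ·
    · · · · · ·

Z-buffer (winner per pixel, '.' = empty):
  1 1 . . . .
  . 1 1 1 . .
  . 1 1 1 . .
  . 0 1 1 . .
  . 0 1 1 . .
  . 0 . 1 . .
  3 0 0 1 . .
  3 0 0 2 . .
  . . 0 2 . .
  . . . 0 . .
  . . . . 2 .
  . . . . . .

Result: 0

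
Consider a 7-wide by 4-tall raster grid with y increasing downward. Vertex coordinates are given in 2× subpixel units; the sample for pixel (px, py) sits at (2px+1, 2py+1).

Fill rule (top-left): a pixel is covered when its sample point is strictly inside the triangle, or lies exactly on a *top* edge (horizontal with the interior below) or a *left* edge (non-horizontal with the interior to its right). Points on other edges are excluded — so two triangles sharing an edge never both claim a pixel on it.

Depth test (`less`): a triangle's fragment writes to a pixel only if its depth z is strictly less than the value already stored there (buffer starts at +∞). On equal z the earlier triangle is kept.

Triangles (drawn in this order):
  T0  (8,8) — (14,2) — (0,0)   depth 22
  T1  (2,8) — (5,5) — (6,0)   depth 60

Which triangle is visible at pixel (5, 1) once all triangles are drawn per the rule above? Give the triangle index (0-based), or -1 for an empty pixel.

T0:
  2·area = 96  (B↔C swapped to make it positive)
  edge (8, 8)→(0, 0): d=(-8,-8) top-left  bias=+0
  edge (0, 0)→(14, 2): d=(14,2) right/bottom  bias=-1
  edge (14, 2)→(8, 8): d=(-6,6) right/bottom  bias=-1
    (0,0)@(1, 1): e=[0,12,84] → X  [on edge]
    (1,0)@(3, 1): e=[16,8,72] → X
    (2,0)@(5, 1): e=[32,4,60] → X
    (3,0)@(7, 1): e=[48,0,48] → .  [on edge]
    (0,1)@(1, 3): e=[-16,40,72] → .
    (1,1)@(3, 3): e=[0,36,60] → X  [on edge]
    (3,1)@(7, 3): e=[32,28,36] → X
    (4,1)@(9, 3): e=[48,24,24] → X
    (5,1)@(11, 3): e=[64,20,12] → X
    (6,1)@(13, 3): e=[80,16,0] → .  [on edge]
    (1,2)@(3, 5): e=[-16,64,48] → .
    (2,2)@(5, 5): e=[0,60,36] → X  [on edge]
    (5,2)@(11, 5): e=[48,48,0] → .  [on edge]
    (3,3)@(7, 7): e=[0,84,12] → X  [on edge]
    (4,3)@(9, 7): e=[16,80,0] → .  [on edge]
  covered (12 px):
    X X X . . . .
    . X X X X X .
    . . X X X . .
    . . . X . . .
T1:
  2·area = 12  (B↔C swapped to make it positive)
  edge (2, 8)→(6, 0): d=(4,-8) top-left  bias=+0
  edge (6, 0)→(5, 5): d=(-1,5) right/bottom  bias=-1
  edge (5, 5)→(2, 8): d=(-3,3) right/bottom  bias=-1
    (4,0)@(9, 1): e=[28,-16,0] → .  [on edge]
    (2,1)@(5, 3): e=[4,2,6] → X
    (3,1)@(7, 3): e=[20,-8,0] → .  [on edge]
    (2,2)@(5, 5): e=[12,0,0] → .  [on edge]
    (1,3)@(3, 7): e=[4,8,0] → .  [on edge]
  covered (1 px):
    . . . . . . .
    . . X . . . .
    . . . . . . .
    . . . . . . .

Z-buffer (winner per pixel, '.' = empty):
  0 0 0 . . . .
  . 0 0 0 0 0 .
  . . 0 0 0 . .
  . . . 0 . . .

Result: 0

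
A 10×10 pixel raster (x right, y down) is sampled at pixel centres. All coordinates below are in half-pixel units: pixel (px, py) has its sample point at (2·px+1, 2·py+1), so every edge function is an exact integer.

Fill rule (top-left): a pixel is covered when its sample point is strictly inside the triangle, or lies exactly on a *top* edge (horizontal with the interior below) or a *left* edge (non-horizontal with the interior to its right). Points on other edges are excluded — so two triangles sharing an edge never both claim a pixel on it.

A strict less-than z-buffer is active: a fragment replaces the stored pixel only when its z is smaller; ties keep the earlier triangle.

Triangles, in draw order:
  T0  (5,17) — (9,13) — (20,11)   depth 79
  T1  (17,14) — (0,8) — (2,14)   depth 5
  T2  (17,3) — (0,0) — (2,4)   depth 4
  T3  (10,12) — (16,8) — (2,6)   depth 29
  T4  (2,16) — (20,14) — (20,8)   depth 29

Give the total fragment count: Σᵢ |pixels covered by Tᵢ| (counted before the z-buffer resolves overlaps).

T0:
  2·area = 36
  edge (5, 17)→(9, 13): d=(4,-4) top-left  bias=+0
  edge (9, 13)→(20, 11): d=(11,-2) top-left  bias=+0
  edge (20, 11)→(5, 17): d=(-15,6) right/bottom  bias=-1
    (9,1)@(19, 3): e=[0,-90,126] → ·  [on edge]
    (8,2)@(17, 5): e=[0,-72,108] → ·  [on edge]
    (7,3)@(15, 7): e=[0,-54,90] → ·  [on edge]
    (6,4)@(13, 9): e=[0,-36,72] → ·  [on edge]
    (5,5)@(11, 11): e=[0,-18,54] → ·  [on edge]
    (4,6)@(9, 13): e=[0,0,36] → #  [on edge]
    (5,6)@(11, 13): e=[8,4,24] → #
    (6,6)@(13, 13): e=[16,8,12] → #
    (7,6)@(15, 13): e=[24,12,0] → ·  [on edge]
    (3,7)@(7, 15): e=[0,18,18] → #  [on edge]
    (5,7)@(11, 15): e=[16,26,-6] → ·
    (6,7)@(13, 15): e=[24,30,-18] → ·
    (2,8)@(5, 17): e=[0,36,0] → ·  [on edge]
    (1,9)@(3, 19): e=[0,54,-18] → ·  [on edge]
  covered (5 px):
    · · · · · · · · · ·
    · · · · · · · · · ·
    · · · · · · · · · ·
    · · · · · · · · · ·
    · · · · · · · · · ·
    · · · · · · · · · ·
    · · · · # # # · · ·
    · · · # # · · · · ·
    · · · · · · · · · ·
    · · · · · · · · · ·
T1:
  2·area = 90  (B↔C swapped to make it positive)
  edge (17, 14)→(2, 14): d=(-15,0) right/bottom  bias=-1
  edge (2, 14)→(0, 8): d=(-2,-6) top-left  bias=+0
  edge (0, 8)→(17, 14): d=(17,6) right/bottom  bias=-1
    (0,4)@(1, 9): e=[75,4,11] → #
    (1,4)@(3, 9): e=[75,16,-1] → ·
    (0,5)@(1, 11): e=[45,0,45] → #  [on edge]
    (1,5)@(3, 11): e=[45,12,33] → #
    (2,5)@(5, 11): e=[45,24,21] → #
    (3,5)@(7, 11): e=[45,36,9] → #
    (4,5)@(9, 11): e=[45,48,-3] → ·
    (0,6)@(1, 13): e=[15,-4,79] → ·
    (1,6)@(3, 13): e=[15,8,67] → #
    (4,6)@(9, 13): e=[15,44,31] → #
    (5,6)@(11, 13): e=[15,56,19] → #
    (6,6)@(13, 13): e=[15,68,7] → #
    (1,8)@(3, 17): e=[-45,0,135] → ·  [on edge]
  covered (11 px):
    · · · · · · · · · ·
    · · · · · · · · · ·
    · · · · · · · · · ·
    · · · · · · · · · ·
    # · · · · · · · · ·
    # # # # · · · · · ·
    · # # # # # # · · ·
    · · · · · · · · · ·
    · · · · · · · · · ·
    · · · · · · · · · ·
T2:
  2·area = 62  (B↔C swapped to make it positive)
  edge (17, 3)→(2, 4): d=(-15,1) right/bottom  bias=-1
  edge (2, 4)→(0, 0): d=(-2,-4) top-left  bias=+0
  edge (0, 0)→(17, 3): d=(17,3) right/bottom  bias=-1
    (0,0)@(1, 1): e=[46,2,14] → #
    (1,0)@(3, 1): e=[44,10,8] → #
    (2,0)@(5, 1): e=[42,18,2] → #
    (3,0)@(7, 1): e=[40,26,-4] → ·
    (0,1)@(1, 3): e=[16,-2,48] → ·
    (1,1)@(3, 3): e=[14,6,42] → #
    (3,1)@(7, 3): e=[10,22,30] → #
    (4,1)@(9, 3): e=[8,30,24] → #
    (5,1)@(11, 3): e=[6,38,18] → #
    (6,1)@(13, 3): e=[4,46,12] → #
    (7,1)@(15, 3): e=[2,54,6] → #
    (8,1)@(17, 3): e=[0,62,0] → ·  [on edge]
  covered (10 px):
    # # # · · · · · · ·
    · # # # # # # # · ·
    · · · · · · · · · ·
    · · · · · · · · · ·
    · · · · · · · · · ·
    · · · · · · · · · ·
    · · · · · · · · · ·
    · · · · · · · · · ·
    · · · · · · · · · ·
    · · · · · · · · · ·
T3:
  2·area = 68  (B↔C swapped to make it positive)
  edge (10, 12)→(2, 6): d=(-8,-6) top-left  bias=+0
  edge (2, 6)→(16, 8): d=(14,2) right/bottom  bias=-1
  edge (16, 8)→(10, 12): d=(-6,4) right/bottom  bias=-1
    (2,3)@(5, 7): e=[10,8,50] → #
    (3,3)@(7, 7): e=[22,4,42] → #
    (4,3)@(9, 7): e=[34,0,34] → ·  [on edge]
    (2,4)@(5, 9): e=[-6,36,38] → ·
    (3,4)@(7, 9): e=[6,32,30] → #
    (4,4)@(9, 9): e=[18,28,22] → #
    (5,4)@(11, 9): e=[30,24,14] → #
    (6,4)@(13, 9): e=[42,20,6] → #
    (7,4)@(15, 9): e=[54,16,-2] → ·
    (3,5)@(7, 11): e=[-10,60,18] → ·
    (4,5)@(9, 11): e=[2,56,10] → #
    (6,5)@(13, 11): e=[26,48,-6] → ·
  covered (8 px):
    · · · · · · · · · ·
    · · · · · · · · · ·
    · · · · · · · · · ·
    · · # # · · · · · ·
    · · · # # # # · · ·
    · · · · # # · · · ·
    · · · · · · · · · ·
    · · · · · · · · · ·
    · · · · · · · · · ·
    · · · · · · · · · ·
T4:
  2·area = 108  (B↔C swapped to make it positive)
  edge (2, 16)→(20, 8): d=(18,-8) top-left  bias=+0
  edge (20, 8)→(20, 14): d=(0,6) right/bottom  bias=-1
  edge (20, 14)→(2, 16): d=(-18,2) right/bottom  bias=-1
    (9,4)@(19, 9): e=[10,6,92] → #
    (7,5)@(15, 11): e=[14,30,64] → #
    (8,5)@(17, 11): e=[30,18,60] → #
    (4,6)@(9, 13): e=[2,66,40] → #
    (5,6)@(11, 13): e=[18,54,36] → #
    (6,6)@(13, 13): e=[34,42,32] → #
    (2,7)@(5, 15): e=[6,90,12] → #
    (3,7)@(7, 15): e=[22,78,8] → #
    (5,7)@(11, 15): e=[54,54,0] → ·  [on edge]
    (6,7)@(13, 15): e=[70,42,-4] → ·
    (7,7)@(15, 15): e=[86,30,-8] → ·
    (8,7)@(17, 15): e=[102,18,-12] → ·
  covered (13 px):
    · · · · · · · · · ·
    · · · · · · · · · ·
    · · · · · · · · · ·
    · · · · · · · · · ·
    · · · · · · · · · #
    · · · · · · · # # #
    · · · · # # # # # #
    · · # # # · · · · ·
    · · · · · · · · · ·
    · · · · · · · · · ·

Final: 47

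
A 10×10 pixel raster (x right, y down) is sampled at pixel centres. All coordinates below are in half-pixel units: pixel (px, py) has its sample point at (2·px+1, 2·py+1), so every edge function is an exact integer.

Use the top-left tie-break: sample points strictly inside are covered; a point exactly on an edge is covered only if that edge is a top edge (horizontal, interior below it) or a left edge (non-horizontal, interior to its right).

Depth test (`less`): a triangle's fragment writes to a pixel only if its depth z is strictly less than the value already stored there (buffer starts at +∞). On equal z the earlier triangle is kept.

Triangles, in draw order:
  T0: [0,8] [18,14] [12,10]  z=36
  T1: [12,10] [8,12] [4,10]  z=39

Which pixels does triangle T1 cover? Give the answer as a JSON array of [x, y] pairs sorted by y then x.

T0:
  2·area = 36  (B↔C swapped to make it positive)
  edge (0, 8)→(12, 10): d=(12,2) right/bottom  bias=-1
  edge (12, 10)→(18, 14): d=(6,4) right/bottom  bias=-1
  edge (18, 14)→(0, 8): d=(-18,-6) top-left  bias=+0
    (1,4)@(3, 9): e=[6,30,0] → █  [on edge]
    (2,4)@(5, 9): e=[2,22,12] → █
    (3,4)@(7, 9): e=[-2,14,24] → ·
    (1,5)@(3, 11): e=[30,42,-36] → ·
    (2,5)@(5, 11): e=[26,34,-24] → ·
    (4,5)@(9, 11): e=[18,18,0] → █  [on edge]
    (5,5)@(11, 11): e=[14,10,12] → █
    (6,5)@(13, 11): e=[10,2,24] → █
    (7,5)@(15, 11): e=[6,-6,36] → ·
    (4,6)@(9, 13): e=[42,30,-36] → ·
    (5,6)@(11, 13): e=[38,22,-24] → ·
    (6,6)@(13, 13): e=[34,14,-12] → ·
    (7,6)@(15, 13): e=[30,6,0] → █  [on edge]
  covered (6 px):
    · · · · · · · · · ·
    · · · · · · · · · ·
    · · · · · · · · · ·
    · · · · · · · · · ·
    · █ █ · · · · · · ·
    · · · · █ █ █ · · ·
    · · · · · · · █ · ·
    · · · · · · · · · ·
    · · · · · · · · · ·
    · · · · · · · · · ·
T1:
  2·area = 16
  edge (12, 10)→(8, 12): d=(-4,2) right/bottom  bias=-1
  edge (8, 12)→(4, 10): d=(-4,-2) top-left  bias=+0
  edge (4, 10)→(12, 10): d=(8,0) top-left  bias=+0
    (3,5)@(7, 11): e=[6,2,8] → █
    (4,5)@(9, 11): e=[2,6,8] → █
    (5,5)@(11, 11): e=[-2,10,8] → ·
    (3,6)@(7, 13): e=[-2,-6,24] → ·
    (4,6)@(9, 13): e=[-6,-2,24] → ·
  covered (2 px):
    · · · · · · · · · ·
    · · · · · · · · · ·
    · · · · · · · · · ·
    · · · · · · · · · ·
    · · · · · · · · · ·
    · · · █ █ · · · · ·
    · · · · · · · · · ·
    · · · · · · · · · ·
    · · · · · · · · · ·
    · · · · · · · · · ·

Answer: [[3,5],[4,5]]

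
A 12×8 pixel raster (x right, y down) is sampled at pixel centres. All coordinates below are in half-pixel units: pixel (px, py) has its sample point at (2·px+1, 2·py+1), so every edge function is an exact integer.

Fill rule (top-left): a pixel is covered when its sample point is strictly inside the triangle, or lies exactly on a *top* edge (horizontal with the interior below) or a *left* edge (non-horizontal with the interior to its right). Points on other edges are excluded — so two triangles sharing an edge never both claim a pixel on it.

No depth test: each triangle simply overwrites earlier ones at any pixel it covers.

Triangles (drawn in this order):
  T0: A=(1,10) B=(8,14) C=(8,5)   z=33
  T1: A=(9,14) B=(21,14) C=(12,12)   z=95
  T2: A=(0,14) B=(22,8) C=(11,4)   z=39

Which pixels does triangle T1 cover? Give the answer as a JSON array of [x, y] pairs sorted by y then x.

T0:
  2·area = 63  (B↔C swapped to make it positive)
  edge (1, 10)→(8, 5): d=(7,-5) top-left  bias=+0
  edge (8, 5)→(8, 14): d=(0,9) right/bottom  bias=-1
  edge (8, 14)→(1, 10): d=(-7,-4) top-left  bias=+0
    (3,3)@(7, 7): e=[9,9,45] → █
    (4,3)@(9, 7): e=[19,-9,53] → ·
    (1,4)@(3, 9): e=[3,45,15] → █
    (2,4)@(5, 9): e=[13,27,23] → █
    (4,4)@(9, 9): e=[33,-9,39] → ·
    (1,5)@(3, 11): e=[17,45,1] → █
    (4,5)@(9, 11): e=[47,-9,25] → ·
    (1,6)@(3, 13): e=[31,45,-13] → ·
    (2,6)@(5, 13): e=[41,27,-5] → ·
    (3,6)@(7, 13): e=[51,9,3] → █
    (4,6)@(9, 13): e=[61,-9,11] → ·
    (3,7)@(7, 15): e=[65,9,-11] → ·
  covered (8 px):
    · · · · · · · · · · · ·
    · · · · · · · · · · · ·
    · · · · · · · · · · · ·
    · · · █ · · · · · · · ·
    · █ █ █ · · · · · · · ·
    · █ █ █ · · · · · · · ·
    · · · █ · · · · · · · ·
    · · · · · · · · · · · ·
T1:
  2·area = 24  (B↔C swapped to make it positive)
  edge (9, 14)→(12, 12): d=(3,-2) top-left  bias=+0
  edge (12, 12)→(21, 14): d=(9,2) right/bottom  bias=-1
  edge (21, 14)→(9, 14): d=(-12,0) right/bottom  bias=-1
    (5,6)@(11, 13): e=[1,11,12] → █
    (6,6)@(13, 13): e=[5,7,12] → █
    (7,6)@(15, 13): e=[9,3,12] → █
    (8,6)@(17, 13): e=[13,-1,12] → ·
    (5,7)@(11, 15): e=[7,29,-12] → ·
    (6,7)@(13, 15): e=[11,25,-12] → ·
    (7,7)@(15, 15): e=[15,21,-12] → ·
  covered (3 px):
    · · · · · · · · · · · ·
    · · · · · · · · · · · ·
    · · · · · · · · · · · ·
    · · · · · · · · · · · ·
    · · · · · · · · · · · ·
    · · · · · · · · · · · ·
    · · · · · █ █ █ · · · ·
    · · · · · · · · · · · ·
T2:
  2·area = 154  (B↔C swapped to make it positive)
  edge (0, 14)→(11, 4): d=(11,-10) top-left  bias=+0
  edge (11, 4)→(22, 8): d=(11,4) right/bottom  bias=-1
  edge (22, 8)→(0, 14): d=(-22,6) right/bottom  bias=-1
    (5,2)@(11, 5): e=[11,11,132] → █
    (6,2)@(13, 5): e=[31,3,120] → █
    (7,2)@(15, 5): e=[51,-5,108] → ·
    (4,3)@(9, 7): e=[13,41,100] → █
    (7,3)@(15, 7): e=[73,17,64] → █
    (8,3)@(17, 7): e=[93,9,52] → █
    (9,3)@(19, 7): e=[113,1,40] → █
    (10,3)@(21, 7): e=[133,-7,28] → ·
    (3,4)@(7, 9): e=[15,71,68] → █
    (9,4)@(19, 9): e=[135,23,-4] → ·
    (2,5)@(5, 11): e=[17,101,36] → █
    (5,5)@(11, 11): e=[77,77,0] → ·  [on edge]
  covered (18 px):
    · · · · · · · · · · · ·
    · · · · · · · · · · · ·
    · · · · · █ █ · · · · ·
    · · · · █ █ █ █ █ █ · ·
    · · · █ █ █ █ █ █ · · ·
    · · █ █ █ · · · · · · ·
    · █ · · · · · · · · · ·
    · · · · · · · · · · · ·

Answer: [[5,6],[6,6],[7,6]]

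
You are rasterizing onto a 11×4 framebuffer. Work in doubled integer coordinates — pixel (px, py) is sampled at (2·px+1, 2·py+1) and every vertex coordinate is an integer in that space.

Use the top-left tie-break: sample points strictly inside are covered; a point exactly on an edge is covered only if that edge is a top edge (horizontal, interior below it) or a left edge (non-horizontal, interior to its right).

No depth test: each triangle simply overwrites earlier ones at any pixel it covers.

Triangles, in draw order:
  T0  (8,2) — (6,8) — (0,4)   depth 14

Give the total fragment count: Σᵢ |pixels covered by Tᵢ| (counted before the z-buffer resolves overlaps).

T0:
  2·area = 44
  edge (8, 2)→(6, 8): d=(-2,6) right/bottom  bias=-1
  edge (6, 8)→(0, 4): d=(-6,-4) top-left  bias=+0
  edge (0, 4)→(8, 2): d=(8,-2) top-left  bias=+0
    (2,1)@(5, 3): e=[16,26,2] → #
    (3,1)@(7, 3): e=[4,34,6] → #
    (4,1)@(9, 3): e=[-8,42,10] → ·
    (1,2)@(3, 5): e=[24,6,14] → #
    (3,2)@(7, 5): e=[0,22,22] → ·  [on edge]
    (1,3)@(3, 7): e=[20,-6,30] → ·
    (2,3)@(5, 7): e=[8,2,34] → #
    (3,3)@(7, 7): e=[-4,10,38] → ·
  covered (5 px):
    · · · · · · · · · · ·
    · · # # · · · · · · ·
    · # # · · · · · · · ·
    · · # · · · · · · · ·

Answer: 5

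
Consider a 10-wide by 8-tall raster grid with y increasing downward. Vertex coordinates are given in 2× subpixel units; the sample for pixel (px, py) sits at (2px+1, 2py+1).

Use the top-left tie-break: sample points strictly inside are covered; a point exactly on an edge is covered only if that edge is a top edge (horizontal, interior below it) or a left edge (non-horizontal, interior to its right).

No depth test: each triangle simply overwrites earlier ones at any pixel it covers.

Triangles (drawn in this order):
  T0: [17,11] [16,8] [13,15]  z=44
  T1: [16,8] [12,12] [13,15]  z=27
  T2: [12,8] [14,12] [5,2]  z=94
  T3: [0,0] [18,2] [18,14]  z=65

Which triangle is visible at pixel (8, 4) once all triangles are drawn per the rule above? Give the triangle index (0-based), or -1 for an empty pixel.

T0:
  2·area = 16  (B↔C swapped to make it positive)
  edge (17, 11)→(13, 15): d=(-4,4) right/bottom  bias=-1
  edge (13, 15)→(16, 8): d=(3,-7) top-left  bias=+0
  edge (16, 8)→(17, 11): d=(1,3) right/bottom  bias=-1
    (9,0)@(19, 1): e=[32,0,-16] → ·  [on edge]
    (7,2)@(15, 5): e=[32,-16,0] → ·  [on edge]
    (9,4)@(19, 9): e=[0,24,-8] → ·  [on edge]
    (7,5)@(15, 11): e=[8,2,6] → #
    (8,5)@(17, 11): e=[0,16,0] → ·  [on edge]
    (7,6)@(15, 13): e=[0,8,8] → ·  [on edge]
    (6,7)@(13, 15): e=[0,0,16] → ·  [on edge]
  covered (1 px):
    · · · · · · · · · ·
    · · · · · · · · · ·
    · · · · · · · · · ·
    · · · · · · · · · ·
    · · · · · · · · · ·
    · · · · · · · # · ·
    · · · · · · · · · ·
    · · · · · · · · · ·
T1:
  2·area = 16  (B↔C swapped to make it positive)
  edge (16, 8)→(13, 15): d=(-3,7) right/bottom  bias=-1
  edge (13, 15)→(12, 12): d=(-1,-3) top-left  bias=+0
  edge (12, 12)→(16, 8): d=(4,-4) top-left  bias=+0
    (9,0)@(19, 1): e=[0,32,-16] → ·  [on edge]
    (4,1)@(9, 3): e=[64,0,-48] → ·  [on edge]
    (9,2)@(19, 5): e=[-12,28,0] → ·  [on edge]
    (8,3)@(17, 7): e=[-4,20,0] → ·  [on edge]
    (5,4)@(11, 9): e=[32,0,-16] → ·  [on edge]
    (7,4)@(15, 9): e=[4,12,0] → #  [on edge]
    (8,4)@(17, 9): e=[-10,18,8] → ·
    (6,5)@(13, 11): e=[12,4,0] → #  [on edge]
    (7,5)@(15, 11): e=[-2,10,8] → ·
    (5,6)@(11, 13): e=[20,-4,0] → ·  [on edge]
    (6,6)@(13, 13): e=[6,2,8] → #
    (7,6)@(15, 13): e=[-8,8,16] → ·
    (4,7)@(9, 15): e=[28,-12,0] → ·  [on edge]
    (6,7)@(13, 15): e=[0,0,16] → ·  [on edge]
  covered (3 px):
    · · · · · · · · · ·
    · · · · · · · · · ·
    · · · · · · · · · ·
    · · · · · · · · · ·
    · · · · · · · # · ·
    · · · · · · # · · ·
    · · · · · · # · · ·
    · · · · · · · · · ·
T2:
  2·area = 16
  edge (12, 8)→(14, 12): d=(2,4) right/bottom  bias=-1
  edge (14, 12)→(5, 2): d=(-9,-10) top-left  bias=+0
  edge (5, 2)→(12, 8): d=(7,6) right/bottom  bias=-1
  covered (0 px):
    · · · · · · · · · ·
    · · · · · · · · · ·
    · · · · · · · · · ·
    · · · · · · · · · ·
    · · · · · · · · · ·
    · · · · · · · · · ·
    · · · · · · · · · ·
    · · · · · · · · · ·
T3:
  2·area = 216
  edge (0, 0)→(18, 2): d=(18,2) right/bottom  bias=-1
  edge (18, 2)→(18, 14): d=(0,12) right/bottom  bias=-1
  edge (18, 14)→(0, 0): d=(-18,-14) top-left  bias=+0
    (1,0)@(3, 1): e=[12,180,24] → #
    (2,0)@(5, 1): e=[8,156,52] → #
    (3,0)@(7, 1): e=[4,132,80] → #
    (4,0)@(9, 1): e=[0,108,108] → ·  [on edge]
    (1,1)@(3, 3): e=[48,180,-12] → ·
    (2,1)@(5, 3): e=[44,156,16] → #
    (4,1)@(9, 3): e=[36,108,72] → #
    (5,1)@(11, 3): e=[32,84,100] → #
    (6,1)@(13, 3): e=[28,60,128] → #
    (7,1)@(15, 3): e=[24,36,156] → #
    (8,1)@(17, 3): e=[20,12,184] → #
    (9,1)@(19, 3): e=[16,-12,212] → ·
    (4,3)@(9, 7): e=[108,108,0] → #  [on edge]
  covered (27 px):
    · # # # · · · · · ·
    · · # # # # # # # ·
    · · · # # # # # # ·
    · · · · # # # # # ·
    · · · · · · # # # ·
    · · · · · · · # # ·
    · · · · · · · · # ·
    · · · · · · · · · ·

Z-buffer (winner per pixel, '.' = empty):
  . 3 3 3 . . . . . .
  . . 3 3 3 3 3 3 3 .
  . . . 3 3 3 3 3 3 .
  . . . . 3 3 3 3 3 .
  . . . . . . 3 3 3 .
  . . . . . . 1 3 3 .
  . . . . . . 1 . 3 .
  . . . . . . . . . .

Final: 3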